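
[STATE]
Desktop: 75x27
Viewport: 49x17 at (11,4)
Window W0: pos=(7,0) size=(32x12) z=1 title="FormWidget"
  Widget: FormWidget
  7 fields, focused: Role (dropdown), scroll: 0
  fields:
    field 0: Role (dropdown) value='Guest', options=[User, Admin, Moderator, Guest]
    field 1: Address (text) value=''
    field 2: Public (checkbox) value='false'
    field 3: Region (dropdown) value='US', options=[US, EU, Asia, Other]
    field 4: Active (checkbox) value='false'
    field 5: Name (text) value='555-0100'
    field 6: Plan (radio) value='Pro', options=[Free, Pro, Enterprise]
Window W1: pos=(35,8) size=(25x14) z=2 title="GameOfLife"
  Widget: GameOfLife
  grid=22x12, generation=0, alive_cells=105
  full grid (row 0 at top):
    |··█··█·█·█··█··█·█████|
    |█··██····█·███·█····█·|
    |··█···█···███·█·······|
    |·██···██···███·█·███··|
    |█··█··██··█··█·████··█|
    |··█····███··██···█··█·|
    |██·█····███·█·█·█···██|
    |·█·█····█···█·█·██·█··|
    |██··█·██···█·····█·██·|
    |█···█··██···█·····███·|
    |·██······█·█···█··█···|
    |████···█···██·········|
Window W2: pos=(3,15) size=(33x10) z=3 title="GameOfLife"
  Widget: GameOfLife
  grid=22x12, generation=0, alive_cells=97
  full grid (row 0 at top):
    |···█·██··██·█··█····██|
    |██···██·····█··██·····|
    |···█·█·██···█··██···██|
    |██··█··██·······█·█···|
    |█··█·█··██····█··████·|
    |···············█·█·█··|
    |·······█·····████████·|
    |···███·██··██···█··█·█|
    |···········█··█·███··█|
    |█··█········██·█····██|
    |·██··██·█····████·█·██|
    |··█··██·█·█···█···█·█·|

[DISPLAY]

ddress:    [              ]┃                     
ublic:     [ ]             ┃                     
egion:     [US           ▼]┃                     
ctive:     [ ]             ┃                     
ame:       [555-0100    ┏━━━━━━━━━━━━━━━━━━━━━━━┓
lan:       ( ) Free  (●)┃ GameOfLife            ┃
                        ┠───────────────────────┨
━━━━━━━━━━━━━━━━━━━━━━━━┃Gen: 0                 ┃
                        ┃█··██····█·███·█····█· ┃
                        ┃··█···█···███·█······· ┃
                        ┃·██···██···███·█·███·· ┃
━━━━━━━━━━━━━━━━━━━━━━━━┓█··█··██··█··█·████··█ ┃
Life                    ┃··█····███··██···█··█· ┃
────────────────────────┨██·█····███·█·█·█···██ ┃
                        ┃·█·█····█···█·█·██·█·· ┃
██·······█·█···         ┃██··█·██···█·····█·██· ┃
·██····█··████·         ┃█···█··██···█·····███· ┃


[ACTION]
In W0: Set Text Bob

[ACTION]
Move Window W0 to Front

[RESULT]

ddress:    [              ]┃                     
ublic:     [ ]             ┃                     
egion:     [US           ▼]┃                     
ctive:     [ ]             ┃                     
ame:       [555-0100      ]┃━━━━━━━━━━━━━━━━━━━━┓
lan:       ( ) Free  (●) Pr┃meOfLife            ┃
                           ┃────────────────────┨
━━━━━━━━━━━━━━━━━━━━━━━━━━━┛: 0                 ┃
                        ┃█··██····█·███·█····█· ┃
                        ┃··█···█···███·█······· ┃
                        ┃·██···██···███·█·███·· ┃
━━━━━━━━━━━━━━━━━━━━━━━━┓█··█··██··█··█·████··█ ┃
Life                    ┃··█····███··██···█··█· ┃
────────────────────────┨██·█····███·█·█·█···██ ┃
                        ┃·█·█····█···█·█·██·█·· ┃
██·······█·█···         ┃██··█·██···█·····█·██· ┃
·██····█··████·         ┃█···█··██···█·····███· ┃


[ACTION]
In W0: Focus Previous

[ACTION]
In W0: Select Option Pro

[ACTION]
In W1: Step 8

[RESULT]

ddress:    [              ]┃                     
ublic:     [ ]             ┃                     
egion:     [US           ▼]┃                     
ctive:     [ ]             ┃                     
ame:       [555-0100      ]┃━━━━━━━━━━━━━━━━━━━━┓
lan:       ( ) Free  (●) Pr┃meOfLife            ┃
                           ┃────────────────────┨
━━━━━━━━━━━━━━━━━━━━━━━━━━━┛: 8                 ┃
                        ┃··················███· ┃
                        ┃·················██··█ ┃
                        ┃··██············█····· ┃
━━━━━━━━━━━━━━━━━━━━━━━━┓·················█████ ┃
Life                    ┃·······██·██·········· ┃
────────────────────────┨······█···█··········· ┃
                        ┃··█···█·█············· ┃
██·······█·█···         ┃·███········█···█··██· ┃
·██····█··████·         ┃·█··█··█··██····█████· ┃


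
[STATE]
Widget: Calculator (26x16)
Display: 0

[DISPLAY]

                         0
┌───┬───┬───┬───┐         
│ 7 │ 8 │ 9 │ ÷ │         
├───┼───┼───┼───┤         
│ 4 │ 5 │ 6 │ × │         
├───┼───┼───┼───┤         
│ 1 │ 2 │ 3 │ - │         
├───┼───┼───┼───┤         
│ 0 │ . │ = │ + │         
├───┼───┼───┼───┤         
│ C │ MC│ MR│ M+│         
└───┴───┴───┴───┘         
                          
                          
                          
                          


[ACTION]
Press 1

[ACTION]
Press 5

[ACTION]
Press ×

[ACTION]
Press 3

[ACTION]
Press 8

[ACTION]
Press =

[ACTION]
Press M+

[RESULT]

                       570
┌───┬───┬───┬───┐         
│ 7 │ 8 │ 9 │ ÷ │         
├───┼───┼───┼───┤         
│ 4 │ 5 │ 6 │ × │         
├───┼───┼───┼───┤         
│ 1 │ 2 │ 3 │ - │         
├───┼───┼───┼───┤         
│ 0 │ . │ = │ + │         
├───┼───┼───┼───┤         
│ C │ MC│ MR│ M+│         
└───┴───┴───┴───┘         
                          
                          
                          
                          


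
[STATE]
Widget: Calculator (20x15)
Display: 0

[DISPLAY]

                   0
┌───┬───┬───┬───┐   
│ 7 │ 8 │ 9 │ ÷ │   
├───┼───┼───┼───┤   
│ 4 │ 5 │ 6 │ × │   
├───┼───┼───┼───┤   
│ 1 │ 2 │ 3 │ - │   
├───┼───┼───┼───┤   
│ 0 │ . │ = │ + │   
├───┼───┼───┼───┤   
│ C │ MC│ MR│ M+│   
└───┴───┴───┴───┘   
                    
                    
                    


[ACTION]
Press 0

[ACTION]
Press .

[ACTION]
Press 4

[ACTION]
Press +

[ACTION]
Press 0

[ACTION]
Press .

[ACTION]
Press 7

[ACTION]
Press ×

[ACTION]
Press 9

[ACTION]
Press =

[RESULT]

                 9.9
┌───┬───┬───┬───┐   
│ 7 │ 8 │ 9 │ ÷ │   
├───┼───┼───┼───┤   
│ 4 │ 5 │ 6 │ × │   
├───┼───┼───┼───┤   
│ 1 │ 2 │ 3 │ - │   
├───┼───┼───┼───┤   
│ 0 │ . │ = │ + │   
├───┼───┼───┼───┤   
│ C │ MC│ MR│ M+│   
└───┴───┴───┴───┘   
                    
                    
                    


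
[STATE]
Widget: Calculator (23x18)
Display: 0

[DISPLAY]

                      0
┌───┬───┬───┬───┐      
│ 7 │ 8 │ 9 │ ÷ │      
├───┼───┼───┼───┤      
│ 4 │ 5 │ 6 │ × │      
├───┼───┼───┼───┤      
│ 1 │ 2 │ 3 │ - │      
├───┼───┼───┼───┤      
│ 0 │ . │ = │ + │      
├───┼───┼───┼───┤      
│ C │ MC│ MR│ M+│      
└───┴───┴───┴───┘      
                       
                       
                       
                       
                       
                       


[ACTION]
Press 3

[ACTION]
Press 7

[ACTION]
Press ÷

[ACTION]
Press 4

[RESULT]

                      4
┌───┬───┬───┬───┐      
│ 7 │ 8 │ 9 │ ÷ │      
├───┼───┼───┼───┤      
│ 4 │ 5 │ 6 │ × │      
├───┼───┼───┼───┤      
│ 1 │ 2 │ 3 │ - │      
├───┼───┼───┼───┤      
│ 0 │ . │ = │ + │      
├───┼───┼───┼───┤      
│ C │ MC│ MR│ M+│      
└───┴───┴───┴───┘      
                       
                       
                       
                       
                       
                       


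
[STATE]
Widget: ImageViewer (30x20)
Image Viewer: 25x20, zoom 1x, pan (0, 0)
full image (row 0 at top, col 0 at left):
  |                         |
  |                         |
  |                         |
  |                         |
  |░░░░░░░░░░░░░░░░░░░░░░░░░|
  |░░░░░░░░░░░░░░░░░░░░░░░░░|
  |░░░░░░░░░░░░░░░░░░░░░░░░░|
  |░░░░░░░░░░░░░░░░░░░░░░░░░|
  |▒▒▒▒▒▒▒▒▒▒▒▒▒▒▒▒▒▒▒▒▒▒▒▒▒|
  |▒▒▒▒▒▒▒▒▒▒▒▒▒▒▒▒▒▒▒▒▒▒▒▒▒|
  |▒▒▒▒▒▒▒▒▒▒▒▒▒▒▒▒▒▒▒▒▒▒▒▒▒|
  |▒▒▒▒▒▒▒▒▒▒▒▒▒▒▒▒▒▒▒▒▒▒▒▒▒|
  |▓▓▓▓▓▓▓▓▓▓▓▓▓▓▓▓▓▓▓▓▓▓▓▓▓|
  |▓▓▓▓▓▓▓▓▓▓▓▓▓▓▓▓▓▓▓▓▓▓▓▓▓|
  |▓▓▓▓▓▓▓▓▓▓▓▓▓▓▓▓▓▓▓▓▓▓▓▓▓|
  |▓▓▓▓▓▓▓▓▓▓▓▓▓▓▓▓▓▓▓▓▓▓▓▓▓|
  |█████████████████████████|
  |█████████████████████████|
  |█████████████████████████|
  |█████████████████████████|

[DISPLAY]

                              
                              
                              
                              
░░░░░░░░░░░░░░░░░░░░░░░░░     
░░░░░░░░░░░░░░░░░░░░░░░░░     
░░░░░░░░░░░░░░░░░░░░░░░░░     
░░░░░░░░░░░░░░░░░░░░░░░░░     
▒▒▒▒▒▒▒▒▒▒▒▒▒▒▒▒▒▒▒▒▒▒▒▒▒     
▒▒▒▒▒▒▒▒▒▒▒▒▒▒▒▒▒▒▒▒▒▒▒▒▒     
▒▒▒▒▒▒▒▒▒▒▒▒▒▒▒▒▒▒▒▒▒▒▒▒▒     
▒▒▒▒▒▒▒▒▒▒▒▒▒▒▒▒▒▒▒▒▒▒▒▒▒     
▓▓▓▓▓▓▓▓▓▓▓▓▓▓▓▓▓▓▓▓▓▓▓▓▓     
▓▓▓▓▓▓▓▓▓▓▓▓▓▓▓▓▓▓▓▓▓▓▓▓▓     
▓▓▓▓▓▓▓▓▓▓▓▓▓▓▓▓▓▓▓▓▓▓▓▓▓     
▓▓▓▓▓▓▓▓▓▓▓▓▓▓▓▓▓▓▓▓▓▓▓▓▓     
█████████████████████████     
█████████████████████████     
█████████████████████████     
█████████████████████████     


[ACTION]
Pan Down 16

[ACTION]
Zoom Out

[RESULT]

█████████████████████████     
█████████████████████████     
█████████████████████████     
█████████████████████████     
                              
                              
                              
                              
                              
                              
                              
                              
                              
                              
                              
                              
                              
                              
                              
                              


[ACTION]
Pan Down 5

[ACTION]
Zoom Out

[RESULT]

                              
                              
                              
                              
                              
                              
                              
                              
                              
                              
                              
                              
                              
                              
                              
                              
                              
                              
                              
                              


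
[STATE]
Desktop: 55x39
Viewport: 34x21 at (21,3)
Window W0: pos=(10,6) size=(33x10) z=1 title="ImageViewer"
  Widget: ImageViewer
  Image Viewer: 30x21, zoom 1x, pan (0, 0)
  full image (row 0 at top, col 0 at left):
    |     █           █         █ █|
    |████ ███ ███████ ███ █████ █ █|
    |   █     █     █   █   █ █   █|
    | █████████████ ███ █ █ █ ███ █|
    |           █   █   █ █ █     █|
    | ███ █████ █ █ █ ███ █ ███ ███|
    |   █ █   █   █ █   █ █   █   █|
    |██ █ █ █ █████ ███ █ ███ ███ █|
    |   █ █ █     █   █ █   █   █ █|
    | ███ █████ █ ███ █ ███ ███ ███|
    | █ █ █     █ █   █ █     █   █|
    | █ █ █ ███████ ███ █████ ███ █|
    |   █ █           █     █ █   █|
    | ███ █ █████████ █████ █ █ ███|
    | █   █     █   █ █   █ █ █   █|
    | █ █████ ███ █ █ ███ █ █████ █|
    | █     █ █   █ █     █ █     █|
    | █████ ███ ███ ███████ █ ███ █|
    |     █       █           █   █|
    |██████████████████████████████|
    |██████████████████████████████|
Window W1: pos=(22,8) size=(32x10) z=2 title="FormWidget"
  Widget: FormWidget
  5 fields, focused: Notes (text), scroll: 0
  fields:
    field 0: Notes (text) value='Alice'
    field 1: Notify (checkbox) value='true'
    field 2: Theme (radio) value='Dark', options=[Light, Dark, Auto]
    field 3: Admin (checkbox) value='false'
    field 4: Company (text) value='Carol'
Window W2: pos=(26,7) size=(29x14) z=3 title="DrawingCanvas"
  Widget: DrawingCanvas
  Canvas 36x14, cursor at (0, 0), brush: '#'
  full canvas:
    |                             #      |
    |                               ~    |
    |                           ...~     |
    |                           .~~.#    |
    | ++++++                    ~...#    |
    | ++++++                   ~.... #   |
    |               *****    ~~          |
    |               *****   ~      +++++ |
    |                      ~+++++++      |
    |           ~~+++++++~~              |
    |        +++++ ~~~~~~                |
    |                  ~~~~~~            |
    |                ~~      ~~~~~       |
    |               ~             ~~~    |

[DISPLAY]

                                  
                                  
                                  
━━━━━━━━━━━━━━━━━━━━━┓            
er   ┏━━━━━━━━━━━━━━━━━━━━━━━━━━━┓
─┏━━━┃ DrawingCanvas             ┃
 ┃ Fo┠───────────────────────────┨
█┠───┃+                          ┃
 ┃> N┃                           ┃
█┃  N┃                           ┃
 ┃  T┃                           ┃
 ┃  A┃ ++++++                    ┃
━┃  C┃ ++++++                   ~┃
 ┃   ┃               *****    ~~ ┃
 ┗━━━┃               *****   ~   ┃
     ┃                      ~++++┃
     ┃           ~~+++++++~~     ┃
     ┗━━━━━━━━━━━━━━━━━━━━━━━━━━━┛
                                  
                                  
                                  


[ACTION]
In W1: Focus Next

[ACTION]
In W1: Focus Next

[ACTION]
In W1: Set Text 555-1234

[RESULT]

                                  
                                  
                                  
━━━━━━━━━━━━━━━━━━━━━┓            
er   ┏━━━━━━━━━━━━━━━━━━━━━━━━━━━┓
─┏━━━┃ DrawingCanvas             ┃
 ┃ Fo┠───────────────────────────┨
█┠───┃+                          ┃
 ┃  N┃                           ┃
█┃  N┃                           ┃
 ┃> T┃                           ┃
 ┃  A┃ ++++++                    ┃
━┃  C┃ ++++++                   ~┃
 ┃   ┃               *****    ~~ ┃
 ┗━━━┃               *****   ~   ┃
     ┃                      ~++++┃
     ┃           ~~+++++++~~     ┃
     ┗━━━━━━━━━━━━━━━━━━━━━━━━━━━┛
                                  
                                  
                                  


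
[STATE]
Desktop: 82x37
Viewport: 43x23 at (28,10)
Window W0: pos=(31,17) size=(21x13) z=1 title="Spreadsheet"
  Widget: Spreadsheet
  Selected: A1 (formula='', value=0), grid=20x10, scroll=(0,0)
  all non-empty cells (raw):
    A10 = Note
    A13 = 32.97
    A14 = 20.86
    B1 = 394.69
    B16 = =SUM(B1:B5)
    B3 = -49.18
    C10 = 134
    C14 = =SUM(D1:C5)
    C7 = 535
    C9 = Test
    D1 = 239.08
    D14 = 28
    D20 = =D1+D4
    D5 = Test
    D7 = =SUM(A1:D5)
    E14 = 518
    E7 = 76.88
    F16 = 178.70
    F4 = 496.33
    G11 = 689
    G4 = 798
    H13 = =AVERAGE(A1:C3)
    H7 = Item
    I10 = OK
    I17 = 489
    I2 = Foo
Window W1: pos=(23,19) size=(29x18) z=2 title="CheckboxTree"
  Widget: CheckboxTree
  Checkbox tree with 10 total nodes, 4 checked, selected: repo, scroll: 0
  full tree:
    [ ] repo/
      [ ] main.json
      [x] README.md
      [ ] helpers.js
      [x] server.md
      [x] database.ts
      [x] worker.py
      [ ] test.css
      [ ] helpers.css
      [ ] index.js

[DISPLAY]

                                           
                                           
                                           
                                           
                                           
                                           
                                           
   ┏━━━━━━━━━━━━━━━━━━━┓                   
   ┃ Spreadsheet       ┃                   
━━━━━━━━━━━━━━━━━━━━━━━┓                   
ckboxTree              ┃                   
───────────────────────┨                   
 repo/                 ┃                   
 ] main.json           ┃                   
x] README.md           ┃                   
 ] helpers.js          ┃                   
x] server.md           ┃                   
x] database.ts         ┃                   
x] worker.py           ┃                   
 ] test.css            ┃                   
 ] helpers.css         ┃                   
 ] index.js            ┃                   
                       ┃                   


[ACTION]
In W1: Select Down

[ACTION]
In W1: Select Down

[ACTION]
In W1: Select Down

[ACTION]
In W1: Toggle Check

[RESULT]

                                           
                                           
                                           
                                           
                                           
                                           
                                           
   ┏━━━━━━━━━━━━━━━━━━━┓                   
   ┃ Spreadsheet       ┃                   
━━━━━━━━━━━━━━━━━━━━━━━┓                   
ckboxTree              ┃                   
───────────────────────┨                   
 repo/                 ┃                   
 ] main.json           ┃                   
x] README.md           ┃                   
x] helpers.js          ┃                   
x] server.md           ┃                   
x] database.ts         ┃                   
x] worker.py           ┃                   
 ] test.css            ┃                   
 ] helpers.css         ┃                   
 ] index.js            ┃                   
                       ┃                   


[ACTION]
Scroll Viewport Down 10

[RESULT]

                                           
                                           
                                           
   ┏━━━━━━━━━━━━━━━━━━━┓                   
   ┃ Spreadsheet       ┃                   
━━━━━━━━━━━━━━━━━━━━━━━┓                   
ckboxTree              ┃                   
───────────────────────┨                   
 repo/                 ┃                   
 ] main.json           ┃                   
x] README.md           ┃                   
x] helpers.js          ┃                   
x] server.md           ┃                   
x] database.ts         ┃                   
x] worker.py           ┃                   
 ] test.css            ┃                   
 ] helpers.css         ┃                   
 ] index.js            ┃                   
                       ┃                   
                       ┃                   
                       ┃                   
                       ┃                   
━━━━━━━━━━━━━━━━━━━━━━━┛                   


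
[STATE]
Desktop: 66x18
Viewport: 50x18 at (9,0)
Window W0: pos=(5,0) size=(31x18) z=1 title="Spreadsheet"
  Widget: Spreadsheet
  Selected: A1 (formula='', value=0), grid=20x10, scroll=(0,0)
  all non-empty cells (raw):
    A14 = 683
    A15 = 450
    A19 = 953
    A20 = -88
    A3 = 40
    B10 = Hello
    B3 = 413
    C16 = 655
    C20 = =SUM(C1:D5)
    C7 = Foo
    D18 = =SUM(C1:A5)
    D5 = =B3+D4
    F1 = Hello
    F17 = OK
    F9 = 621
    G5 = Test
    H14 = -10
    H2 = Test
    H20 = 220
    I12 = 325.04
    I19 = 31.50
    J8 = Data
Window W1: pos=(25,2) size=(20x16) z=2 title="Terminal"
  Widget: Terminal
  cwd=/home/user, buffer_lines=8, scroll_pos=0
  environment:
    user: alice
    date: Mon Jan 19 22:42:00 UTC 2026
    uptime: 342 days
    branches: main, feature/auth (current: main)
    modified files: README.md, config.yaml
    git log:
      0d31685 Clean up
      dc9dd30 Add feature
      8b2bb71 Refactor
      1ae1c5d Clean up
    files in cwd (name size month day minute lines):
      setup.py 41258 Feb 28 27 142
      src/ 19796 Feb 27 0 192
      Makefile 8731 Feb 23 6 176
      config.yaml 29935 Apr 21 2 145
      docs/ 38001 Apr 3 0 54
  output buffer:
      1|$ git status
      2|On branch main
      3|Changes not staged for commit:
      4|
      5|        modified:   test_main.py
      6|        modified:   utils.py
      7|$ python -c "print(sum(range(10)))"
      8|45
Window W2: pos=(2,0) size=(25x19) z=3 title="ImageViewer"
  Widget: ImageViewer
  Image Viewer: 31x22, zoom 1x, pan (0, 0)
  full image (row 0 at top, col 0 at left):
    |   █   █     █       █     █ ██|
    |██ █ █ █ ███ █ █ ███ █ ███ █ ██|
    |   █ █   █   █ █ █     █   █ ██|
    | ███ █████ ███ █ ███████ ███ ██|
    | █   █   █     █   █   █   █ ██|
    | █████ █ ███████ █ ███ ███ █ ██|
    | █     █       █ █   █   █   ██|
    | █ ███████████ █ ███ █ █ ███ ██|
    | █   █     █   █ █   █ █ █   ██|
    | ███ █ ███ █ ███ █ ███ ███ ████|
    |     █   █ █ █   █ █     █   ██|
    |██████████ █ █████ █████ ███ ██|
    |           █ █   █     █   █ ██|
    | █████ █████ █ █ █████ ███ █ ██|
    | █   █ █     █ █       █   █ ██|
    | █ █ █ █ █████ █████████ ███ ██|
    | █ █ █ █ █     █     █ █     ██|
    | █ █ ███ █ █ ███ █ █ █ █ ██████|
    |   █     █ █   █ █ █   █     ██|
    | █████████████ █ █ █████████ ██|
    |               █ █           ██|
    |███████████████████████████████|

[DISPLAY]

━━━━━━━━━━━━━━━━━┓━━━━━━━━┓                       
Viewer           ┃        ┃                       
─────────────────┨━━━━━━━━━━━━━━━━━┓              
 █     █       █ ┃Terminal         ┃              
 █ ███ █ █ ███ █ ┃─────────────────┨              
   █   █ █ █     ┃ git status      ┃              
████ ███ █ ██████┃n branch main    ┃              
   █     █   █   ┃hanges not staged┃              
 █ ███████ █ ███ ┃                 ┃              
 █       █ █   █ ┃       modified: ┃              
████████ █ ███ █ ┃       modified: ┃              
     █   █ █   █ ┃ python -c "print┃              
 ███ █ ███ █ ███ ┃5                ┃              
   █ █ █   █ █   ┃ █               ┃              
████ █ █████ ████┃                 ┃              
     █ █   █     ┃                 ┃              
 █████ █ █ █████ ┃                 ┃              
 █     █ █       ┃━━━━━━━━━━━━━━━━━┛              


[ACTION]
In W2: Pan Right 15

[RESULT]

━━━━━━━━━━━━━━━━━┓━━━━━━━━┓                       
Viewer           ┃        ┃                       
─────────────────┨━━━━━━━━━━━━━━━━━┓              
█     █ ██       ┃Terminal         ┃              
█ ███ █ ██       ┃─────────────────┨              
  █   █ ██       ┃ git status      ┃              
███ ███ ██       ┃n branch main    ┃              
  █   █ ██       ┃hanges not staged┃              
█ ███ █ ██       ┃                 ┃              
█   █   ██       ┃       modified: ┃              
█ █ ███ ██       ┃       modified: ┃              
█ █ █   ██       ┃ python -c "print┃              
█ ███ ████       ┃5                ┃              
    █   ██       ┃ █               ┃              
███ ███ ██       ┃                 ┃              
  █   █ ██       ┃                 ┃              
█ ███ █ ██       ┃                 ┃              
  █   █ ██       ┃━━━━━━━━━━━━━━━━━┛              


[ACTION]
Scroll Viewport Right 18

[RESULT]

━━━━━━━━━━┓━━━━━━━━┓                              
          ┃        ┃                              
──────────┨━━━━━━━━━━━━━━━━━┓                     
 ██       ┃Terminal         ┃                     
 ██       ┃─────────────────┨                     
 ██       ┃ git status      ┃                     
 ██       ┃n branch main    ┃                     
 ██       ┃hanges not staged┃                     
 ██       ┃                 ┃                     
 ██       ┃       modified: ┃                     
 ██       ┃       modified: ┃                     
 ██       ┃ python -c "print┃                     
███       ┃5                ┃                     
 ██       ┃ █               ┃                     
 ██       ┃                 ┃                     
 ██       ┃                 ┃                     
 ██       ┃                 ┃                     
 ██       ┃━━━━━━━━━━━━━━━━━┛                     


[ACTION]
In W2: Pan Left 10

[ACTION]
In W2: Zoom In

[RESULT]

━━━━━━━━━━┓━━━━━━━━┓                              
          ┃        ┃                              
──────────┨━━━━━━━━━━━━━━━━━┓                     
        ██┃Terminal         ┃                     
        ██┃─────────────────┨                     
██████  ██┃ git status      ┃                     
██████  ██┃n branch main    ┃                     
██      ██┃hanges not staged┃                     
██      ██┃                 ┃                     
██  ██████┃       modified: ┃                     
██  ██████┃       modified: ┃                     
██        ┃ python -c "print┃                     
██        ┃5                ┃                     
██████████┃ █               ┃                     
██████████┃                 ┃                     
          ┃                 ┃                     
          ┃                 ┃                     
██████████┃━━━━━━━━━━━━━━━━━┛                     


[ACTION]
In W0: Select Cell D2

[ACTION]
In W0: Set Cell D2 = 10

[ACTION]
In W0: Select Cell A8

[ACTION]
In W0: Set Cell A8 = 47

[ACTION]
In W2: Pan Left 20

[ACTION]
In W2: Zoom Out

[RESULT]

━━━━━━━━━━┓━━━━━━━━┓                              
          ┃        ┃                              
──────────┨━━━━━━━━━━━━━━━━━┓                     
█       █ ┃Terminal         ┃                     
█ █ ███ █ ┃─────────────────┨                     
█ █ █     ┃ git status      ┃                     
█ █ ██████┃n branch main    ┃                     
  █   █   ┃hanges not staged┃                     
███ █ ███ ┃                 ┃                     
  █ █   █ ┃       modified: ┃                     
█ █ ███ █ ┃       modified: ┃                     
  █ █   █ ┃ python -c "print┃                     
███ █ ███ ┃5                ┃                     
█   █ █   ┃ █               ┃                     
█████ ████┃                 ┃                     
█   █     ┃                 ┃                     
█ █ █████ ┃                 ┃                     
█ █       ┃━━━━━━━━━━━━━━━━━┛                     


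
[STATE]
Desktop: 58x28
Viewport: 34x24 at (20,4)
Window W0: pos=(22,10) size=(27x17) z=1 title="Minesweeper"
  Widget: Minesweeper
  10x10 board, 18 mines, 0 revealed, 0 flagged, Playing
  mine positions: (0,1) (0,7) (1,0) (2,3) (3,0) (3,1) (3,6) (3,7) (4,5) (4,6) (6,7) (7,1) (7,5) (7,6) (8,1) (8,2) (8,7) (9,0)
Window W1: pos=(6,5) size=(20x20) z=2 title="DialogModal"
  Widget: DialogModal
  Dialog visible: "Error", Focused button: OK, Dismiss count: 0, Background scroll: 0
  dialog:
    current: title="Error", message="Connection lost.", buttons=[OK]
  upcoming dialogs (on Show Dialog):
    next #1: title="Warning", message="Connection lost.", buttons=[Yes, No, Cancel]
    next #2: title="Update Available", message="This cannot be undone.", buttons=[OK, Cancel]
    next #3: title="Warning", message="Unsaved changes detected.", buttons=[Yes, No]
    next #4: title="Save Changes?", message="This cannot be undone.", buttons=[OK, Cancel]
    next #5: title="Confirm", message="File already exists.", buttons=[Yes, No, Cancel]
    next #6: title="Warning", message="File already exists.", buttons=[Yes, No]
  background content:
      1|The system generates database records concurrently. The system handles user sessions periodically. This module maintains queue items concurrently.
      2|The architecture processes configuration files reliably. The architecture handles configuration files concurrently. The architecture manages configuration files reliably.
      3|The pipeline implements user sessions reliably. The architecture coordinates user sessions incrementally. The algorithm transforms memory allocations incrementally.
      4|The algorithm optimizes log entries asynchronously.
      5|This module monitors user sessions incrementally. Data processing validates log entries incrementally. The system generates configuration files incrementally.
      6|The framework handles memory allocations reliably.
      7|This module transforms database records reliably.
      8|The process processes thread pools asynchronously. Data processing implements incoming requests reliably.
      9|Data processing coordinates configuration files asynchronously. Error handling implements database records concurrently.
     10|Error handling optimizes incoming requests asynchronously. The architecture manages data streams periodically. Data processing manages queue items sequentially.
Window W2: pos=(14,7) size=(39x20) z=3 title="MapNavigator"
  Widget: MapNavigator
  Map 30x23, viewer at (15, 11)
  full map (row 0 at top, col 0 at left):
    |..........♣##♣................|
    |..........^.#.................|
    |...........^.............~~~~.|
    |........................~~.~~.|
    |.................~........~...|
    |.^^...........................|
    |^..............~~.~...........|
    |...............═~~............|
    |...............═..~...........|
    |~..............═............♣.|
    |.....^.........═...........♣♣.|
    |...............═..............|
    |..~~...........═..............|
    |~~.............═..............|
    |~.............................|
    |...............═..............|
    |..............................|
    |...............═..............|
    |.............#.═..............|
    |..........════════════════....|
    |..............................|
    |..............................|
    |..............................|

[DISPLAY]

                                  
━━━━━┓                            
     ┃                            
━━━━━━━━━━━━━━━━━━━━━━━━━━━━━━━━┓ 
avigator                        ┃ 
────────────────────────────────┨ 
......................~~.~~.    ┃ 
...............~........~...    ┃ 
^...........................    ┃ 
.............~~.~...........    ┃ 
.............═~~............    ┃ 
.............═..~...........    ┃ 
.............═............♣.    ┃ 
...^.........═...........♣♣.    ┃ 
.............@..............    ┃ 
~~...........═..............    ┃ 
.............═..............    ┃ 
............................    ┃ 
.............═..............    ┃ 
............................    ┃ 
.............═..............    ┃ 
...........#.═..............    ┃ 
━━━━━━━━━━━━━━━━━━━━━━━━━━━━━━━━┛ 
                                  


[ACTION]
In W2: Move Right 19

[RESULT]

                                  
━━━━━┓                            
     ┃                            
━━━━━━━━━━━━━━━━━━━━━━━━━━━━━━━━┓ 
avigator                        ┃ 
────────────────────────────────┨ 
........~~.~~.                  ┃ 
.~........~...                  ┃ 
..............                  ┃ 
~.~...........                  ┃ 
~~............                  ┃ 
..~...........                  ┃ 
............♣.                  ┃ 
...........♣♣.                  ┃ 
.............@                  ┃ 
..............                  ┃ 
..............                  ┃ 
..............                  ┃ 
..............                  ┃ 
..............                  ┃ 
..............                  ┃ 
..............                  ┃ 
━━━━━━━━━━━━━━━━━━━━━━━━━━━━━━━━┛ 
                                  


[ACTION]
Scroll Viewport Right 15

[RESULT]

                                  
━┓                                
 ┃                                
━━━━━━━━━━━━━━━━━━━━━━━━━━━━┓     
ator                        ┃     
────────────────────────────┨     
....~~.~~.                  ┃     
......~...                  ┃     
..........                  ┃     
..........                  ┃     
..........                  ┃     
..........                  ┃     
........♣.                  ┃     
.......♣♣.                  ┃     
.........@                  ┃     
..........                  ┃     
..........                  ┃     
..........                  ┃     
..........                  ┃     
..........                  ┃     
..........                  ┃     
..........                  ┃     
━━━━━━━━━━━━━━━━━━━━━━━━━━━━┛     
                                  


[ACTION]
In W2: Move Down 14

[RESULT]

                                  
━┓                                
 ┃                                
━━━━━━━━━━━━━━━━━━━━━━━━━━━━┓     
ator                        ┃     
────────────────────────────┨     
..........                  ┃     
..........                  ┃     
..........                  ┃     
..........                  ┃     
..........                  ┃     
══════....                  ┃     
..........                  ┃     
..........                  ┃     
.........@                  ┃     
                            ┃     
                            ┃     
                            ┃     
                            ┃     
                            ┃     
                            ┃     
                            ┃     
━━━━━━━━━━━━━━━━━━━━━━━━━━━━┛     
                                  


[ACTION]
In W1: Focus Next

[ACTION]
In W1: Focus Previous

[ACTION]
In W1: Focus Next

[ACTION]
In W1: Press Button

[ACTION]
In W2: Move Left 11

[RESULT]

                                  
━┓                                
 ┃                                
━━━━━━━━━━━━━━━━━━━━━━━━━━━━┓     
ator                        ┃     
────────────────────────────┨     
.....................       ┃     
......═..............       ┃     
.....................       ┃     
......═..............       ┃     
....#.═..............       ┃     
.════════════════....       ┃     
.....................       ┃     
.....................       ┃     
.........@...........       ┃     
                            ┃     
                            ┃     
                            ┃     
                            ┃     
                            ┃     
                            ┃     
                            ┃     
━━━━━━━━━━━━━━━━━━━━━━━━━━━━┛     
                                  
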